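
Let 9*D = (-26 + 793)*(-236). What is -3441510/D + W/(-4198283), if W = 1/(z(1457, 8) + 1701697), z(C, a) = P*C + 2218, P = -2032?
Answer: 81708640630523896871/477511468893737382 ≈ 171.11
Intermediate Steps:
z(C, a) = 2218 - 2032*C (z(C, a) = -2032*C + 2218 = 2218 - 2032*C)
D = -181012/9 (D = ((-26 + 793)*(-236))/9 = (767*(-236))/9 = (⅑)*(-181012) = -181012/9 ≈ -20112.)
W = -1/1256709 (W = 1/((2218 - 2032*1457) + 1701697) = 1/((2218 - 2960624) + 1701697) = 1/(-2958406 + 1701697) = 1/(-1256709) = -1/1256709 ≈ -7.9573e-7)
-3441510/D + W/(-4198283) = -3441510/(-181012/9) - 1/1256709/(-4198283) = -3441510*(-9/181012) - 1/1256709*(-1/4198283) = 15486795/90506 + 1/5276020030647 = 81708640630523896871/477511468893737382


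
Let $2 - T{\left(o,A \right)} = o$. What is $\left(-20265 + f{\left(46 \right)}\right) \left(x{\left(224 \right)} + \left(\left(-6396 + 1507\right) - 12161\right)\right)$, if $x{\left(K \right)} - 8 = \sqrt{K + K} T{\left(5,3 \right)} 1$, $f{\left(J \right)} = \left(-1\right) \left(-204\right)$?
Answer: $341879562 + 481464 \sqrt{7} \approx 3.4315 \cdot 10^{8}$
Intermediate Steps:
$f{\left(J \right)} = 204$
$T{\left(o,A \right)} = 2 - o$
$x{\left(K \right)} = 8 - 3 \sqrt{2} \sqrt{K}$ ($x{\left(K \right)} = 8 + \sqrt{K + K} \left(2 - 5\right) 1 = 8 + \sqrt{2 K} \left(2 - 5\right) 1 = 8 + \sqrt{2} \sqrt{K} \left(-3\right) 1 = 8 + - 3 \sqrt{2} \sqrt{K} 1 = 8 - 3 \sqrt{2} \sqrt{K}$)
$\left(-20265 + f{\left(46 \right)}\right) \left(x{\left(224 \right)} + \left(\left(-6396 + 1507\right) - 12161\right)\right) = \left(-20265 + 204\right) \left(\left(8 - 3 \sqrt{2} \sqrt{224}\right) + \left(\left(-6396 + 1507\right) - 12161\right)\right) = - 20061 \left(\left(8 - 3 \sqrt{2} \cdot 4 \sqrt{14}\right) - 17050\right) = - 20061 \left(\left(8 - 24 \sqrt{7}\right) - 17050\right) = - 20061 \left(-17042 - 24 \sqrt{7}\right) = 341879562 + 481464 \sqrt{7}$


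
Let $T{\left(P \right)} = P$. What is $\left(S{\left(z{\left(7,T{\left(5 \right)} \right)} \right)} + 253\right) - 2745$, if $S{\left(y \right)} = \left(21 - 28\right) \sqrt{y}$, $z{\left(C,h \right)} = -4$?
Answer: $-2492 - 14 i \approx -2492.0 - 14.0 i$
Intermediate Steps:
$S{\left(y \right)} = - 7 \sqrt{y}$ ($S{\left(y \right)} = \left(21 - 28\right) \sqrt{y} = - 7 \sqrt{y}$)
$\left(S{\left(z{\left(7,T{\left(5 \right)} \right)} \right)} + 253\right) - 2745 = \left(- 7 \sqrt{-4} + 253\right) - 2745 = \left(- 7 \cdot 2 i + 253\right) - 2745 = \left(- 14 i + 253\right) - 2745 = \left(253 - 14 i\right) - 2745 = -2492 - 14 i$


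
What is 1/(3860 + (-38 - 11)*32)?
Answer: 1/2292 ≈ 0.00043630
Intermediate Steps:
1/(3860 + (-38 - 11)*32) = 1/(3860 - 49*32) = 1/(3860 - 1568) = 1/2292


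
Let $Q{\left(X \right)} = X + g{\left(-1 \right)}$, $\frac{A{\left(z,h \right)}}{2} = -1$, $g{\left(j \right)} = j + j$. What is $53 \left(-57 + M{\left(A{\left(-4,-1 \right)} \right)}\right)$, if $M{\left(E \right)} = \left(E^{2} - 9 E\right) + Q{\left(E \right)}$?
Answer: $-2067$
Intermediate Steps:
$g{\left(j \right)} = 2 j$
$A{\left(z,h \right)} = -2$ ($A{\left(z,h \right)} = 2 \left(-1\right) = -2$)
$Q{\left(X \right)} = -2 + X$ ($Q{\left(X \right)} = X + 2 \left(-1\right) = X - 2 = -2 + X$)
$M{\left(E \right)} = -2 + E^{2} - 8 E$ ($M{\left(E \right)} = \left(E^{2} - 9 E\right) + \left(-2 + E\right) = -2 + E^{2} - 8 E$)
$53 \left(-57 + M{\left(A{\left(-4,-1 \right)} \right)}\right) = 53 \left(-57 - \left(-14 - 4\right)\right) = 53 \left(-57 + \left(-2 + 4 + 16\right)\right) = 53 \left(-57 + 18\right) = 53 \left(-39\right) = -2067$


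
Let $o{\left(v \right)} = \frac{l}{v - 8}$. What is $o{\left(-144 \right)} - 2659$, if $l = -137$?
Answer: $- \frac{404031}{152} \approx -2658.1$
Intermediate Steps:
$o{\left(v \right)} = - \frac{137}{-8 + v}$ ($o{\left(v \right)} = - \frac{137}{v - 8} = - \frac{137}{-8 + v}$)
$o{\left(-144 \right)} - 2659 = - \frac{137}{-8 - 144} - 2659 = - \frac{137}{-152} - 2659 = \left(-137\right) \left(- \frac{1}{152}\right) - 2659 = \frac{137}{152} - 2659 = - \frac{404031}{152}$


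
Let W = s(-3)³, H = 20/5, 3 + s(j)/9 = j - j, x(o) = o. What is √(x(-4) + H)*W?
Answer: 0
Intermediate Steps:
s(j) = -27 (s(j) = -27 + 9*(j - j) = -27 + 9*0 = -27 + 0 = -27)
H = 4 (H = 20*(⅕) = 4)
W = -19683 (W = (-27)³ = -19683)
√(x(-4) + H)*W = √(-4 + 4)*(-19683) = √0*(-19683) = 0*(-19683) = 0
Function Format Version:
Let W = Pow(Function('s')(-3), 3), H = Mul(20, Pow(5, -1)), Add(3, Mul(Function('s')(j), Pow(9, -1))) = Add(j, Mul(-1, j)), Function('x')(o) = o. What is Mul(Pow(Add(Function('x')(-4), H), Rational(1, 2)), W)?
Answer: 0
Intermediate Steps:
Function('s')(j) = -27 (Function('s')(j) = Add(-27, Mul(9, Add(j, Mul(-1, j)))) = Add(-27, Mul(9, 0)) = Add(-27, 0) = -27)
H = 4 (H = Mul(20, Rational(1, 5)) = 4)
W = -19683 (W = Pow(-27, 3) = -19683)
Mul(Pow(Add(Function('x')(-4), H), Rational(1, 2)), W) = Mul(Pow(Add(-4, 4), Rational(1, 2)), -19683) = Mul(Pow(0, Rational(1, 2)), -19683) = Mul(0, -19683) = 0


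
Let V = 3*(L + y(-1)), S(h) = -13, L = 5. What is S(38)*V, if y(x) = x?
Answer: -156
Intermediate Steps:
V = 12 (V = 3*(5 - 1) = 3*4 = 12)
S(38)*V = -13*12 = -156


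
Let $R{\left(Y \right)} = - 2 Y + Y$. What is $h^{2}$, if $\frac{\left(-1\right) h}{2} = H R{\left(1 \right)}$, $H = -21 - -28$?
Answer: $196$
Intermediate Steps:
$R{\left(Y \right)} = - Y$
$H = 7$ ($H = -21 + 28 = 7$)
$h = 14$ ($h = - 2 \cdot 7 \left(\left(-1\right) 1\right) = - 2 \cdot 7 \left(-1\right) = \left(-2\right) \left(-7\right) = 14$)
$h^{2} = 14^{2} = 196$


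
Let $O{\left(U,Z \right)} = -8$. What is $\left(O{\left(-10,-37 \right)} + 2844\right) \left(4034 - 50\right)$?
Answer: $11298624$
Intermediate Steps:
$\left(O{\left(-10,-37 \right)} + 2844\right) \left(4034 - 50\right) = \left(-8 + 2844\right) \left(4034 - 50\right) = 2836 \cdot 3984 = 11298624$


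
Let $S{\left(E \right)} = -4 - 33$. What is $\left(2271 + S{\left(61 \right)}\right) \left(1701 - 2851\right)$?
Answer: $-2569100$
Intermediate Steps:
$S{\left(E \right)} = -37$ ($S{\left(E \right)} = -4 - 33 = -37$)
$\left(2271 + S{\left(61 \right)}\right) \left(1701 - 2851\right) = \left(2271 - 37\right) \left(1701 - 2851\right) = 2234 \left(-1150\right) = -2569100$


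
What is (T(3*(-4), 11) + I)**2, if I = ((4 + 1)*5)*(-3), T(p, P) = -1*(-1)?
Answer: 5476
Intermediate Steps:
T(p, P) = 1
I = -75 (I = (5*5)*(-3) = 25*(-3) = -75)
(T(3*(-4), 11) + I)**2 = (1 - 75)**2 = (-74)**2 = 5476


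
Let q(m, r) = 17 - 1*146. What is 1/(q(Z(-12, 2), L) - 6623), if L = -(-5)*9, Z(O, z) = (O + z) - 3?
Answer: -1/6752 ≈ -0.00014810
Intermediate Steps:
Z(O, z) = -3 + O + z
L = 45 (L = -1*(-45) = 45)
q(m, r) = -129 (q(m, r) = 17 - 146 = -129)
1/(q(Z(-12, 2), L) - 6623) = 1/(-129 - 6623) = 1/(-6752) = -1/6752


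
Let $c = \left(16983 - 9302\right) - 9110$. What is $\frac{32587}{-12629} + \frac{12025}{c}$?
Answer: $- \frac{198430548}{18046841} \approx -10.995$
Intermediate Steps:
$c = -1429$ ($c = 7681 - 9110 = -1429$)
$\frac{32587}{-12629} + \frac{12025}{c} = \frac{32587}{-12629} + \frac{12025}{-1429} = 32587 \left(- \frac{1}{12629}\right) + 12025 \left(- \frac{1}{1429}\right) = - \frac{32587}{12629} - \frac{12025}{1429} = - \frac{198430548}{18046841}$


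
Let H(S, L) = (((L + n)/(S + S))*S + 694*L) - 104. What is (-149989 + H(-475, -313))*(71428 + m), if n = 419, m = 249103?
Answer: -117718856122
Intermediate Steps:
H(S, L) = 211/2 + 1389*L/2 (H(S, L) = (((L + 419)/(S + S))*S + 694*L) - 104 = (((419 + L)/((2*S)))*S + 694*L) - 104 = (((419 + L)*(1/(2*S)))*S + 694*L) - 104 = (((419 + L)/(2*S))*S + 694*L) - 104 = ((419/2 + L/2) + 694*L) - 104 = (419/2 + 1389*L/2) - 104 = 211/2 + 1389*L/2)
(-149989 + H(-475, -313))*(71428 + m) = (-149989 + (211/2 + (1389/2)*(-313)))*(71428 + 249103) = (-149989 + (211/2 - 434757/2))*320531 = (-149989 - 217273)*320531 = -367262*320531 = -117718856122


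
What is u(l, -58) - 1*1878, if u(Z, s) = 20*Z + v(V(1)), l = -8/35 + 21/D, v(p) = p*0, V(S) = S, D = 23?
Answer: -300154/161 ≈ -1864.3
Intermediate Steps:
v(p) = 0
l = 551/805 (l = -8/35 + 21/23 = 551/805 ≈ 0.68447)
u(Z, s) = 20*Z (u(Z, s) = 20*Z + 0 = 20*Z)
u(l, -58) - 1*1878 = 20*(551/805) - 1*1878 = 2204/161 - 1878 = -300154/161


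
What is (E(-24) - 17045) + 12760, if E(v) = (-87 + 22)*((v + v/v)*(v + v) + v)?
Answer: -74485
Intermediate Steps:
E(v) = -65*v - 130*v*(1 + v) (E(v) = -65*((v + 1)*(2*v) + v) = -65*((1 + v)*(2*v) + v) = -65*(2*v*(1 + v) + v) = -65*(v + 2*v*(1 + v)) = -65*v - 130*v*(1 + v))
(E(-24) - 17045) + 12760 = (-65*(-24)*(3 + 2*(-24)) - 17045) + 12760 = (-65*(-24)*(3 - 48) - 17045) + 12760 = (-65*(-24)*(-45) - 17045) + 12760 = (-70200 - 17045) + 12760 = -87245 + 12760 = -74485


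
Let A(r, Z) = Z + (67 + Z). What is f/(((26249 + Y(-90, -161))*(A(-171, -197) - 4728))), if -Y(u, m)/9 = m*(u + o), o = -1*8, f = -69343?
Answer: -4079/34419495 ≈ -0.00011851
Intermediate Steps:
o = -8
Y(u, m) = -9*m*(-8 + u) (Y(u, m) = -9*m*(u - 8) = -9*m*(-8 + u))
A(r, Z) = 67 + 2*Z
f/(((26249 + Y(-90, -161))*(A(-171, -197) - 4728))) = -69343*1/((26249 + 9*(-161)*(8 - 1*(-90)))*((67 + 2*(-197)) - 4728)) = -69343*1/((26249 + 9*(-161)*(8 + 90))*((67 - 394) - 4728)) = -69343*1/((-327 - 4728)*(26249 + 9*(-161)*98)) = -69343*(-1/(5055*(26249 - 142002))) = -69343/((-115753*(-5055))) = -69343/585131415 = -69343*1/585131415 = -4079/34419495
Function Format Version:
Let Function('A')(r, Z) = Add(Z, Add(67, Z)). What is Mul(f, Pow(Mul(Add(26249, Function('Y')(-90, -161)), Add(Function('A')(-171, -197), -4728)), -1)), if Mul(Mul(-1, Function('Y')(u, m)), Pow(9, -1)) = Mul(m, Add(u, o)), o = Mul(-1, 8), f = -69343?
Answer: Rational(-4079, 34419495) ≈ -0.00011851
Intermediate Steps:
o = -8
Function('Y')(u, m) = Mul(-9, m, Add(-8, u)) (Function('Y')(u, m) = Mul(-9, Mul(m, Add(u, -8))) = Mul(-9, Mul(m, Add(-8, u))) = Mul(-9, m, Add(-8, u)))
Function('A')(r, Z) = Add(67, Mul(2, Z))
Mul(f, Pow(Mul(Add(26249, Function('Y')(-90, -161)), Add(Function('A')(-171, -197), -4728)), -1)) = Mul(-69343, Pow(Mul(Add(26249, Mul(9, -161, Add(8, Mul(-1, -90)))), Add(Add(67, Mul(2, -197)), -4728)), -1)) = Mul(-69343, Pow(Mul(Add(26249, Mul(9, -161, Add(8, 90))), Add(Add(67, -394), -4728)), -1)) = Mul(-69343, Pow(Mul(Add(26249, Mul(9, -161, 98)), Add(-327, -4728)), -1)) = Mul(-69343, Pow(Mul(Add(26249, -142002), -5055), -1)) = Mul(-69343, Pow(Mul(-115753, -5055), -1)) = Mul(-69343, Pow(585131415, -1)) = Mul(-69343, Rational(1, 585131415)) = Rational(-4079, 34419495)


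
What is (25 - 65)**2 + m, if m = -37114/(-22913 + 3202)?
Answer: 31574714/19711 ≈ 1601.9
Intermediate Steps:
m = 37114/19711 (m = -37114/(-19711) = -37114*(-1/19711) = 37114/19711 ≈ 1.8829)
(25 - 65)**2 + m = (25 - 65)**2 + 37114/19711 = (-40)**2 + 37114/19711 = 1600 + 37114/19711 = 31574714/19711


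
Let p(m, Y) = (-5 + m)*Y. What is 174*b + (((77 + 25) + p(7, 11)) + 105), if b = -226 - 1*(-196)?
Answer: -4991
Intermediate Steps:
p(m, Y) = Y*(-5 + m)
b = -30 (b = -226 + 196 = -30)
174*b + (((77 + 25) + p(7, 11)) + 105) = 174*(-30) + (((77 + 25) + 11*(-5 + 7)) + 105) = -5220 + ((102 + 11*2) + 105) = -5220 + ((102 + 22) + 105) = -5220 + (124 + 105) = -5220 + 229 = -4991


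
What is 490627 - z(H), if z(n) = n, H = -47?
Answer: 490674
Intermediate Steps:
490627 - z(H) = 490627 - 1*(-47) = 490627 + 47 = 490674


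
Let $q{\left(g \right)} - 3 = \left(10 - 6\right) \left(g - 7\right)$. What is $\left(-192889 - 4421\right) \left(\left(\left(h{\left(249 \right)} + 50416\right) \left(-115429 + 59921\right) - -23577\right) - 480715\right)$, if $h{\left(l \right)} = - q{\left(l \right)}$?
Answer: $541625854567380$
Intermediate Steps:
$q{\left(g \right)} = -25 + 4 g$ ($q{\left(g \right)} = 3 + \left(10 - 6\right) \left(g - 7\right) = 3 + 4 \left(-7 + g\right) = 3 + \left(-28 + 4 g\right) = -25 + 4 g$)
$h{\left(l \right)} = 25 - 4 l$ ($h{\left(l \right)} = - (-25 + 4 l) = 25 - 4 l$)
$\left(-192889 - 4421\right) \left(\left(\left(h{\left(249 \right)} + 50416\right) \left(-115429 + 59921\right) - -23577\right) - 480715\right) = \left(-192889 - 4421\right) \left(\left(\left(\left(25 - 996\right) + 50416\right) \left(-115429 + 59921\right) - -23577\right) - 480715\right) = - 197310 \left(\left(\left(\left(25 - 996\right) + 50416\right) \left(-55508\right) + 23577\right) - 480715\right) = - 197310 \left(\left(\left(-971 + 50416\right) \left(-55508\right) + 23577\right) - 480715\right) = - 197310 \left(\left(49445 \left(-55508\right) + 23577\right) - 480715\right) = - 197310 \left(\left(-2744593060 + 23577\right) - 480715\right) = - 197310 \left(-2744569483 - 480715\right) = \left(-197310\right) \left(-2745050198\right) = 541625854567380$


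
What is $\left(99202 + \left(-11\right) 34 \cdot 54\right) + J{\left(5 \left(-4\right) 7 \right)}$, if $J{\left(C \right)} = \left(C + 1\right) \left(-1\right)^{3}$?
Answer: $79145$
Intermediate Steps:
$J{\left(C \right)} = -1 - C$ ($J{\left(C \right)} = \left(1 + C\right) \left(-1\right) = -1 - C$)
$\left(99202 + \left(-11\right) 34 \cdot 54\right) + J{\left(5 \left(-4\right) 7 \right)} = \left(99202 + \left(-11\right) 34 \cdot 54\right) - \left(1 + 5 \left(-4\right) 7\right) = \left(99202 - 20196\right) - \left(1 - 140\right) = \left(99202 - 20196\right) - -139 = 79006 + \left(-1 + 140\right) = 79006 + 139 = 79145$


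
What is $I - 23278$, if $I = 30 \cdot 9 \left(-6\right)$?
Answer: $-24898$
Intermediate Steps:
$I = -1620$ ($I = 270 \left(-6\right) = -1620$)
$I - 23278 = -1620 - 23278 = -24898$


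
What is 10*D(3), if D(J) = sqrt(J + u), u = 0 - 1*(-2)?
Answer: 10*sqrt(5) ≈ 22.361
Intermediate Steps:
u = 2 (u = 0 + 2 = 2)
D(J) = sqrt(2 + J) (D(J) = sqrt(J + 2) = sqrt(2 + J))
10*D(3) = 10*sqrt(2 + 3) = 10*sqrt(5)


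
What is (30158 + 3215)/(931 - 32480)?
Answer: -33373/31549 ≈ -1.0578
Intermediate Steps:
(30158 + 3215)/(931 - 32480) = 33373/(-31549) = 33373*(-1/31549) = -33373/31549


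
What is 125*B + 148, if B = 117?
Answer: 14773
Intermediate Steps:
125*B + 148 = 125*117 + 148 = 14625 + 148 = 14773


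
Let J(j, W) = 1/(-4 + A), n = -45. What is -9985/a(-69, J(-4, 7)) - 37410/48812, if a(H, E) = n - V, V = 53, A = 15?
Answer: 60465205/597947 ≈ 101.12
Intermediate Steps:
J(j, W) = 1/11 (J(j, W) = 1/(-4 + 15) = 1/11)
a(H, E) = -98 (a(H, E) = -45 - 1*53 = -45 - 53 = -98)
-9985/a(-69, J(-4, 7)) - 37410/48812 = -9985/(-98) - 37410/48812 = -9985*(-1/98) - 37410*1/48812 = 9985/98 - 18705/24406 = 60465205/597947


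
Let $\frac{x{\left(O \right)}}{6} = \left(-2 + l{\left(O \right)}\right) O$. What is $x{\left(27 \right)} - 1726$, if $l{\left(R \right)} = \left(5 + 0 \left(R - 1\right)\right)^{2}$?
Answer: $2000$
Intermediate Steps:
$l{\left(R \right)} = 25$ ($l{\left(R \right)} = \left(5 + 0 \left(-1 + R\right)\right)^{2} = \left(5 + 0\right)^{2} = 5^{2} = 25$)
$x{\left(O \right)} = 138 O$ ($x{\left(O \right)} = 6 \left(-2 + 25\right) O = 6 \cdot 23 O = 138 O$)
$x{\left(27 \right)} - 1726 = 138 \cdot 27 - 1726 = 3726 - 1726 = 2000$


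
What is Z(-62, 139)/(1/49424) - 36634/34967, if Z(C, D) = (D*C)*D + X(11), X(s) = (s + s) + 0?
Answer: -2070187006539674/34967 ≈ -5.9204e+10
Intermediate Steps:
X(s) = 2*s (X(s) = 2*s + 0 = 2*s)
Z(C, D) = 22 + C*D² (Z(C, D) = (D*C)*D + 2*11 = (C*D)*D + 22 = C*D² + 22 = 22 + C*D²)
Z(-62, 139)/(1/49424) - 36634/34967 = (22 - 62*139²)/(1/49424) - 36634/34967 = (22 - 62*19321)/(1/49424) - 36634*1/34967 = (22 - 1197902)*49424 - 36634/34967 = -1197880*49424 - 36634/34967 = -59204021120 - 36634/34967 = -2070187006539674/34967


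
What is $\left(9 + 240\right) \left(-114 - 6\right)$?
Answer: $-29880$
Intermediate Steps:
$\left(9 + 240\right) \left(-114 - 6\right) = 249 \left(-114 - 6\right) = 249 \left(-120\right) = -29880$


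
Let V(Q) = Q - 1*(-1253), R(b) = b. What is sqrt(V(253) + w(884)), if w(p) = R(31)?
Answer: sqrt(1537) ≈ 39.205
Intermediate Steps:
w(p) = 31
V(Q) = 1253 + Q (V(Q) = Q + 1253 = 1253 + Q)
sqrt(V(253) + w(884)) = sqrt((1253 + 253) + 31) = sqrt(1506 + 31) = sqrt(1537)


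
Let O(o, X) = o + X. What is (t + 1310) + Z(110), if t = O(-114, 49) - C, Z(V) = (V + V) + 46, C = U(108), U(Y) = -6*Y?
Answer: 2159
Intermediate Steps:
O(o, X) = X + o
C = -648 (C = -6*108 = -648)
Z(V) = 46 + 2*V (Z(V) = 2*V + 46 = 46 + 2*V)
t = 583 (t = (49 - 114) - 1*(-648) = -65 + 648 = 583)
(t + 1310) + Z(110) = (583 + 1310) + (46 + 2*110) = 1893 + (46 + 220) = 1893 + 266 = 2159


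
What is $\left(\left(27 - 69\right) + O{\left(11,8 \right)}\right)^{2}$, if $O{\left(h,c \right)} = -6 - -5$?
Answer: $1849$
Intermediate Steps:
$O{\left(h,c \right)} = -1$ ($O{\left(h,c \right)} = -6 + 5 = -1$)
$\left(\left(27 - 69\right) + O{\left(11,8 \right)}\right)^{2} = \left(\left(27 - 69\right) - 1\right)^{2} = \left(-42 - 1\right)^{2} = \left(-43\right)^{2} = 1849$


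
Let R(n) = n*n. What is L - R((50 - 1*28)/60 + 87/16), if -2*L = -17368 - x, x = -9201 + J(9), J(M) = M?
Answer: 233528351/57600 ≈ 4054.3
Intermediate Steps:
x = -9192 (x = -9201 + 9 = -9192)
L = 4088 (L = -(-17368 - 1*(-9192))/2 = -(-17368 + 9192)/2 = -½*(-8176) = 4088)
R(n) = n²
L - R((50 - 1*28)/60 + 87/16) = 4088 - ((50 - 1*28)/60 + 87/16)² = 4088 - ((50 - 28)*(1/60) + 87*(1/16))² = 4088 - (22*(1/60) + 87/16)² = 4088 - (11/30 + 87/16)² = 4088 - (1393/240)² = 4088 - 1*1940449/57600 = 4088 - 1940449/57600 = 233528351/57600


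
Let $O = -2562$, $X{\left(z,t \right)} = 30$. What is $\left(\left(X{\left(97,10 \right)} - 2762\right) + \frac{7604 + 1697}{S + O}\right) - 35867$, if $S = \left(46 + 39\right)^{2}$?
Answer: $- \frac{179977836}{4663} \approx -38597.0$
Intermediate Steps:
$S = 7225$ ($S = 85^{2} = 7225$)
$\left(\left(X{\left(97,10 \right)} - 2762\right) + \frac{7604 + 1697}{S + O}\right) - 35867 = \left(\left(30 - 2762\right) + \frac{7604 + 1697}{7225 - 2562}\right) - 35867 = \left(-2732 + \frac{9301}{4663}\right) - 35867 = - \frac{12730015}{4663} - 35867 = - \frac{179977836}{4663}$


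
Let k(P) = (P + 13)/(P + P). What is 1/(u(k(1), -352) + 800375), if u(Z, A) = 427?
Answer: 1/800802 ≈ 1.2487e-6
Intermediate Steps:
k(P) = (13 + P)/(2*P) (k(P) = (13 + P)/((2*P)) = (13 + P)*(1/(2*P)) = (13 + P)/(2*P))
1/(u(k(1), -352) + 800375) = 1/(427 + 800375) = 1/800802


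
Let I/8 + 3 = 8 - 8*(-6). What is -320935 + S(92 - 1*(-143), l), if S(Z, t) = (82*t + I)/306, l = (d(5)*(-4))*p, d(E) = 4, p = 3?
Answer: -49104811/153 ≈ -3.2095e+5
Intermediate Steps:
I = 424 (I = -24 + 8*(8 - 8*(-6)) = -24 + 8*(8 + 48) = -24 + 8*56 = -24 + 448 = 424)
l = -48 (l = (4*(-4))*3 = -16*3 = -48)
S(Z, t) = 212/153 + 41*t/153 (S(Z, t) = (82*t + 424)/306 = (424 + 82*t)*(1/306) = 212/153 + 41*t/153)
-320935 + S(92 - 1*(-143), l) = -320935 + (212/153 + (41/153)*(-48)) = -320935 + (212/153 - 656/51) = -320935 - 1756/153 = -49104811/153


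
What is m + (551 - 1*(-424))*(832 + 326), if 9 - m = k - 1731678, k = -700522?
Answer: 3561259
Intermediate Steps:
m = 2432209 (m = 9 - (-700522 - 1731678) = 9 - 1*(-2432200) = 9 + 2432200 = 2432209)
m + (551 - 1*(-424))*(832 + 326) = 2432209 + (551 - 1*(-424))*(832 + 326) = 2432209 + (551 + 424)*1158 = 2432209 + 975*1158 = 2432209 + 1129050 = 3561259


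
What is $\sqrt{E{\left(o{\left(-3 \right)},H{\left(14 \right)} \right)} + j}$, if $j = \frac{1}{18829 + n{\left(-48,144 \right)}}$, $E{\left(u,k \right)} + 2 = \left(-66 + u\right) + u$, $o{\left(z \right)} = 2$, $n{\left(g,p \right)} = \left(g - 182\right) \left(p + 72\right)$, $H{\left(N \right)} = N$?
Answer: $\frac{3 i \sqrt{6768246635}}{30851} \approx 8.0 i$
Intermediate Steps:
$n{\left(g,p \right)} = \left(-182 + g\right) \left(72 + p\right)$
$E{\left(u,k \right)} = -68 + 2 u$ ($E{\left(u,k \right)} = -2 + \left(\left(-66 + u\right) + u\right) = -2 + \left(-66 + 2 u\right) = -68 + 2 u$)
$j = - \frac{1}{30851}$ ($j = \frac{1}{18829 - 49680} = \frac{1}{-30851} = - \frac{1}{30851} \approx -3.2414 \cdot 10^{-5}$)
$\sqrt{E{\left(o{\left(-3 \right)},H{\left(14 \right)} \right)} + j} = \sqrt{\left(-68 + 2 \cdot 2\right) - \frac{1}{30851}} = \sqrt{\left(-68 + 4\right) - \frac{1}{30851}} = \sqrt{-64 - \frac{1}{30851}} = \sqrt{- \frac{1974465}{30851}} = \frac{3 i \sqrt{6768246635}}{30851}$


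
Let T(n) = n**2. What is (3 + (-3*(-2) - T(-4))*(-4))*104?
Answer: 4472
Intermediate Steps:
(3 + (-3*(-2) - T(-4))*(-4))*104 = (3 + (-3*(-2) - 1*(-4)**2)*(-4))*104 = (3 + (6 - 1*16)*(-4))*104 = (3 + (6 - 16)*(-4))*104 = (3 - 10*(-4))*104 = (3 + 40)*104 = 43*104 = 4472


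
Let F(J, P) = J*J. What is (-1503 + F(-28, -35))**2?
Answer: 516961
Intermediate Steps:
F(J, P) = J**2
(-1503 + F(-28, -35))**2 = (-1503 + (-28)**2)**2 = (-1503 + 784)**2 = (-719)**2 = 516961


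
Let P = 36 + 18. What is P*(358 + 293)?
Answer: 35154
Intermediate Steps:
P = 54
P*(358 + 293) = 54*(358 + 293) = 54*651 = 35154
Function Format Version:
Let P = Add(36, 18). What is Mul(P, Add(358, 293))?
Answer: 35154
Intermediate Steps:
P = 54
Mul(P, Add(358, 293)) = Mul(54, Add(358, 293)) = Mul(54, 651) = 35154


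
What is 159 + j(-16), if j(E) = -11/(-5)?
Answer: 806/5 ≈ 161.20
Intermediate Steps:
j(E) = 11/5 (j(E) = -11*(-⅕) = 11/5)
159 + j(-16) = 159 + 11/5 = 806/5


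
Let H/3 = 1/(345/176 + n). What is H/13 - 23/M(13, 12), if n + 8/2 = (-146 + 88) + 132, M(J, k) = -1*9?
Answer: 3791587/1481805 ≈ 2.5588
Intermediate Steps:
M(J, k) = -9
n = 70 (n = -4 + ((-146 + 88) + 132) = -4 + (-58 + 132) = -4 + 74 = 70)
H = 528/12665 (H = 3/(345/176 + 70) = 3/(12665/176) = 3*(176/12665) = 528/12665 ≈ 0.041690)
H/13 - 23/M(13, 12) = (528/12665)/13 - 23/(-9) = (528/12665)*(1/13) - 23*(-1/9) = 528/164645 + 23/9 = 3791587/1481805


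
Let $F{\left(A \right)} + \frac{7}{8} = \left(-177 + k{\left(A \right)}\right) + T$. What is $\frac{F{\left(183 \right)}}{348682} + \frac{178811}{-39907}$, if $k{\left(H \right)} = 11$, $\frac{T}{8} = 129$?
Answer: $- \frac{498509220469}{111318820592} \approx -4.4782$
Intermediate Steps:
$T = 1032$ ($T = 8 \cdot 129 = 1032$)
$F{\left(A \right)} = \frac{6921}{8}$ ($F{\left(A \right)} = - \frac{7}{8} + \left(\left(-177 + 11\right) + 1032\right) = - \frac{7}{8} + \left(-166 + 1032\right) = - \frac{7}{8} + 866 = \frac{6921}{8}$)
$\frac{F{\left(183 \right)}}{348682} + \frac{178811}{-39907} = \frac{6921}{8 \cdot 348682} + \frac{178811}{-39907} = \frac{6921}{8} \cdot \frac{1}{348682} + 178811 \left(- \frac{1}{39907}\right) = \frac{6921}{2789456} - \frac{178811}{39907} = - \frac{498509220469}{111318820592}$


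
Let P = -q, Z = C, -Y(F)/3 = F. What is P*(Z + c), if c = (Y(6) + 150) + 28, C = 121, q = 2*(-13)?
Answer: 7306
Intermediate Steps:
q = -26
Y(F) = -3*F
Z = 121
c = 160 (c = (-3*6 + 150) + 28 = (-18 + 150) + 28 = 132 + 28 = 160)
P = 26 (P = -1*(-26) = 26)
P*(Z + c) = 26*(121 + 160) = 26*281 = 7306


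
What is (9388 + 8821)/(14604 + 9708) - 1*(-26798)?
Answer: 651531185/24312 ≈ 26799.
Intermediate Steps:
(9388 + 8821)/(14604 + 9708) - 1*(-26798) = 18209/24312 + 26798 = 651531185/24312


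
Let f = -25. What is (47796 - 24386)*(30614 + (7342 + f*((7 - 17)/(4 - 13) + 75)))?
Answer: 7596053390/9 ≈ 8.4401e+8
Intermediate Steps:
(47796 - 24386)*(30614 + (7342 + f*((7 - 17)/(4 - 13) + 75))) = (47796 - 24386)*(30614 + (7342 - 25*((7 - 17)/(4 - 13) + 75))) = 23410*(30614 + (7342 - 25*(-10/(-9) + 75))) = 23410*(30614 + (7342 - 25*(-10*(-1/9) + 75))) = 23410*(30614 + (7342 - 25*(10/9 + 75))) = 23410*(30614 + (7342 - 25*685/9)) = 23410*(30614 + (7342 - 17125/9)) = 23410*(30614 + 48953/9) = 23410*(324479/9) = 7596053390/9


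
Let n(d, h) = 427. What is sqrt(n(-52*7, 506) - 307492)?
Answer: I*sqrt(307065) ≈ 554.13*I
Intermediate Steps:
sqrt(n(-52*7, 506) - 307492) = sqrt(427 - 307492) = sqrt(-307065) = I*sqrt(307065)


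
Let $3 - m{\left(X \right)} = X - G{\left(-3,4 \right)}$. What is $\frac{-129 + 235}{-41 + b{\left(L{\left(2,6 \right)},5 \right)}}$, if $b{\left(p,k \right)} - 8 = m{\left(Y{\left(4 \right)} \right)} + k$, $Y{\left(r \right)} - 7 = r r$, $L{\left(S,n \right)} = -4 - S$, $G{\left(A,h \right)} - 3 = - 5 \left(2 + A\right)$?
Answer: $- \frac{53}{20} \approx -2.65$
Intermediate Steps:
$G{\left(A,h \right)} = -7 - 5 A$ ($G{\left(A,h \right)} = 3 - 5 \left(2 + A\right) = 3 - \left(10 + 5 A\right) = -7 - 5 A$)
$Y{\left(r \right)} = 7 + r^{2}$ ($Y{\left(r \right)} = 7 + r r = 7 + r^{2}$)
$m{\left(X \right)} = 11 - X$ ($m{\left(X \right)} = 3 - \left(X - \left(-7 - -15\right)\right) = 3 - \left(X - \left(-7 + 15\right)\right) = 3 - \left(X - 8\right) = 3 - \left(-8 + X\right) = 11 - X$)
$b{\left(p,k \right)} = -4 + k$ ($b{\left(p,k \right)} = 8 + \left(\left(11 - \left(7 + 4^{2}\right)\right) + k\right) = 8 + \left(\left(11 - \left(7 + 16\right)\right) + k\right) = 8 + \left(\left(11 - 23\right) + k\right) = 8 + \left(-12 + k\right) = -4 + k$)
$\frac{-129 + 235}{-41 + b{\left(L{\left(2,6 \right)},5 \right)}} = \frac{-129 + 235}{-41 + \left(-4 + 5\right)} = \frac{106}{-41 + 1} = \frac{106}{-40} = 106 \left(- \frac{1}{40}\right) = - \frac{53}{20}$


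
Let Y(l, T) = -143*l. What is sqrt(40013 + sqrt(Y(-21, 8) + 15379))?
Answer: sqrt(40013 + sqrt(18382)) ≈ 200.37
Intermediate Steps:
sqrt(40013 + sqrt(Y(-21, 8) + 15379)) = sqrt(40013 + sqrt(-143*(-21) + 15379)) = sqrt(40013 + sqrt(3003 + 15379)) = sqrt(40013 + sqrt(18382))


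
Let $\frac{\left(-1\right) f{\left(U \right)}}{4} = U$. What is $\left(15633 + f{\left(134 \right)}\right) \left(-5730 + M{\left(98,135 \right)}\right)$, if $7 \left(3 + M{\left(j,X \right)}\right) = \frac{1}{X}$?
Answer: $- \frac{81790775348}{945} \approx -8.6551 \cdot 10^{7}$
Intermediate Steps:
$M{\left(j,X \right)} = -3 + \frac{1}{7 X}$
$f{\left(U \right)} = - 4 U$
$\left(15633 + f{\left(134 \right)}\right) \left(-5730 + M{\left(98,135 \right)}\right) = \left(15633 - 536\right) \left(-5730 - \left(3 - \frac{1}{7 \cdot 135}\right)\right) = \left(15633 - 536\right) \left(-5730 + \left(-3 + \frac{1}{7} \cdot \frac{1}{135}\right)\right) = 15097 \left(-5730 + \left(-3 + \frac{1}{945}\right)\right) = 15097 \left(-5730 - \frac{2834}{945}\right) = 15097 \left(- \frac{5417684}{945}\right) = - \frac{81790775348}{945}$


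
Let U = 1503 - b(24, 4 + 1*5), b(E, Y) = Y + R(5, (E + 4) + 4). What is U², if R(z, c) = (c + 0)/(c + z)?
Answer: 3052120516/1369 ≈ 2.2295e+6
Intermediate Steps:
R(z, c) = c/(c + z)
b(E, Y) = Y + (8 + E)/(13 + E) (b(E, Y) = Y + ((E + 4) + 4)/(((E + 4) + 4) + 5) = Y + ((4 + E) + 4)/(((4 + E) + 4) + 5) = Y + (8 + E)/((8 + E) + 5) = Y + (8 + E)/(13 + E))
U = 55246/37 (U = 1503 - (8 + 24 + (4 + 1*5)*(13 + 24))/(13 + 24) = 1503 - (8 + 24 + (4 + 5)*37)/37 = 1503 - (8 + 24 + 9*37)/37 = 1503 - (8 + 24 + 333)/37 = 1503 - 365/37 = 55246/37 ≈ 1493.1)
U² = (55246/37)² = 3052120516/1369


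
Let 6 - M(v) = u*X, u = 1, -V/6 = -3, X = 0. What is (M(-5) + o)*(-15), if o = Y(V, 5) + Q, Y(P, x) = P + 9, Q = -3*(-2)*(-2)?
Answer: -315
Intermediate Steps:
V = 18 (V = -6*(-3) = 18)
M(v) = 6 (M(v) = 6 - 0 = 6 - 1*0 = 6 + 0 = 6)
Q = -12 (Q = 6*(-2) = -12)
Y(P, x) = 9 + P
o = 15 (o = (9 + 18) - 12 = 27 - 12 = 15)
(M(-5) + o)*(-15) = (6 + 15)*(-15) = 21*(-15) = -315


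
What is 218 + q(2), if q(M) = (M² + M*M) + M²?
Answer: 230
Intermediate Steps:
q(M) = 3*M² (q(M) = (M² + M²) + M² = 2*M² + M² = 3*M²)
218 + q(2) = 218 + 3*2² = 218 + 3*4 = 218 + 12 = 230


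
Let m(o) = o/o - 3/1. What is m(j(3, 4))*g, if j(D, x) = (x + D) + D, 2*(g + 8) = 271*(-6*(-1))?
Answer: -1610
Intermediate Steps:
g = 805 (g = -8 + (271*(-6*(-1)))/2 = -8 + (271*6)/2 = -8 + (1/2)*1626 = -8 + 813 = 805)
j(D, x) = x + 2*D (j(D, x) = (D + x) + D = x + 2*D)
m(o) = -2 (m(o) = 1 - 3*1 = 1 - 3 = -2)
m(j(3, 4))*g = -2*805 = -1610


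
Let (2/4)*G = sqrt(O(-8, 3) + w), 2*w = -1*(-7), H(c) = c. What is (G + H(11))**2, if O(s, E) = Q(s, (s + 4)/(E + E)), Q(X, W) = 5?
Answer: (11 + sqrt(34))**2 ≈ 283.28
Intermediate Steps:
O(s, E) = 5
w = 7/2 (w = (-1*(-7))/2 = (1/2)*7 = 7/2 ≈ 3.5000)
G = sqrt(34) (G = 2*sqrt(5 + 7/2) = 2*sqrt(17/2) = 2*(sqrt(34)/2) = sqrt(34) ≈ 5.8309)
(G + H(11))**2 = (sqrt(34) + 11)**2 = (11 + sqrt(34))**2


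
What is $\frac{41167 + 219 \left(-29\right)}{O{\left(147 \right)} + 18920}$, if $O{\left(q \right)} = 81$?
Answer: $\frac{34816}{19001} \approx 1.8323$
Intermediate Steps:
$\frac{41167 + 219 \left(-29\right)}{O{\left(147 \right)} + 18920} = \frac{41167 + 219 \left(-29\right)}{81 + 18920} = \frac{41167 - 6351}{19001} = 34816 \cdot \frac{1}{19001} = \frac{34816}{19001}$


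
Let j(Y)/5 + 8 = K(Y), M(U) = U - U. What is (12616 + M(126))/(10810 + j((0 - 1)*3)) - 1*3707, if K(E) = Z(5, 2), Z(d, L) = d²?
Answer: -40375149/10895 ≈ -3705.8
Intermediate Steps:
K(E) = 25 (K(E) = 5² = 25)
M(U) = 0
j(Y) = 85 (j(Y) = -40 + 5*25 = -40 + 125 = 85)
(12616 + M(126))/(10810 + j((0 - 1)*3)) - 1*3707 = (12616 + 0)/(10810 + 85) - 1*3707 = 12616/10895 - 3707 = -40375149/10895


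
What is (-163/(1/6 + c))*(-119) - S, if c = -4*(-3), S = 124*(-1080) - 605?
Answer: 9936707/73 ≈ 1.3612e+5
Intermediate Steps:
S = -134525 (S = -133920 - 605 = -134525)
c = 12
(-163/(1/6 + c))*(-119) - S = (-163/(1/6 + 12))*(-119) - 1*(-134525) = (-163/(1/6 + 12))*(-119) + 134525 = (-163/(73/6))*(-119) + 134525 = ((6/73)*(-163))*(-119) + 134525 = -978/73*(-119) + 134525 = 116382/73 + 134525 = 9936707/73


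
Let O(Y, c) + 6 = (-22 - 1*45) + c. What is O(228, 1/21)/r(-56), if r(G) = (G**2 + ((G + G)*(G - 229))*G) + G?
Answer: 383/9368310 ≈ 4.0882e-5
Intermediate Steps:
O(Y, c) = -73 + c (O(Y, c) = -6 + ((-22 - 1*45) + c) = -6 + ((-22 - 45) + c) = -6 + (-67 + c) = -73 + c)
r(G) = G + G**2 + 2*G**2*(-229 + G) (r(G) = (G**2 + ((2*G)*(-229 + G))*G) + G = (G**2 + (2*G*(-229 + G))*G) + G = (G**2 + 2*G**2*(-229 + G)) + G = G + G**2 + 2*G**2*(-229 + G))
O(228, 1/21)/r(-56) = (-73 + 1/21)/((-56*(1 - 457*(-56) + 2*(-56)**2))) = (-73 + 1/21)/((-56*(1 + 25592 + 2*3136))) = -1532*(-1/(56*(1 + 25592 + 6272)))/21 = -1532/(21*((-56*31865))) = -1532/21/(-1784440) = -1532/21*(-1/1784440) = 383/9368310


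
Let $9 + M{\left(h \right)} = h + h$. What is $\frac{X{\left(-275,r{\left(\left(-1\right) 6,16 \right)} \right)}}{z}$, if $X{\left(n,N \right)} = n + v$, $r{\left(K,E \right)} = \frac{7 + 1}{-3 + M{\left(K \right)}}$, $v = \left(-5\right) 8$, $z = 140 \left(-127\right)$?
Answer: $\frac{9}{508} \approx 0.017717$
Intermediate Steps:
$z = -17780$
$M{\left(h \right)} = -9 + 2 h$ ($M{\left(h \right)} = -9 + \left(h + h\right) = -9 + 2 h$)
$v = -40$
$r{\left(K,E \right)} = \frac{8}{-12 + 2 K}$ ($r{\left(K,E \right)} = \frac{7 + 1}{-3 + \left(-9 + 2 K\right)} = \frac{8}{-12 + 2 K}$)
$X{\left(n,N \right)} = -40 + n$ ($X{\left(n,N \right)} = n - 40 = -40 + n$)
$\frac{X{\left(-275,r{\left(\left(-1\right) 6,16 \right)} \right)}}{z} = \frac{-40 - 275}{-17780} = \left(-315\right) \left(- \frac{1}{17780}\right) = \frac{9}{508}$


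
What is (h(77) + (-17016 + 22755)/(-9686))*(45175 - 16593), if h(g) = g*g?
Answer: 820625733505/4843 ≈ 1.6945e+8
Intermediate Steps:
h(g) = g²
(h(77) + (-17016 + 22755)/(-9686))*(45175 - 16593) = (77² + (-17016 + 22755)/(-9686))*(45175 - 16593) = (5929 + 5739*(-1/9686))*28582 = (5929 - 5739/9686)*28582 = (57422555/9686)*28582 = 820625733505/4843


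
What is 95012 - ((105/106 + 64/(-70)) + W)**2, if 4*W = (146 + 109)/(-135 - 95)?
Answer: 11068830818401039/116499342400 ≈ 95012.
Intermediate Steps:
W = -51/184 (W = ((146 + 109)/(-135 - 95))/4 = (255/(-230))/4 = (255*(-1/230))/4 = (1/4)*(-51/46) = -51/184 ≈ -0.27717)
95012 - ((105/106 + 64/(-70)) + W)**2 = 95012 - ((105/106 + 64/(-70)) - 51/184)**2 = 95012 - ((105*(1/106) + 64*(-1/70)) - 51/184)**2 = 95012 - ((105/106 - 32/35) - 51/184)**2 = 95012 - (283/3710 - 51/184)**2 = 95012 - (-68569/341320)**2 = 95012 - 1*4701707761/116499342400 = 95012 - 4701707761/116499342400 = 11068830818401039/116499342400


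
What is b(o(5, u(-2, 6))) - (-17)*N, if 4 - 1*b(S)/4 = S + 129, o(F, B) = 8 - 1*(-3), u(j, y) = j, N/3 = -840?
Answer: -43384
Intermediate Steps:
N = -2520 (N = 3*(-840) = -2520)
o(F, B) = 11 (o(F, B) = 8 + 3 = 11)
b(S) = -500 - 4*S (b(S) = 16 - 4*(S + 129) = 16 - 4*(129 + S) = 16 + (-516 - 4*S) = -500 - 4*S)
b(o(5, u(-2, 6))) - (-17)*N = (-500 - 4*11) - (-17)*(-2520) = (-500 - 44) - 1*42840 = -544 - 42840 = -43384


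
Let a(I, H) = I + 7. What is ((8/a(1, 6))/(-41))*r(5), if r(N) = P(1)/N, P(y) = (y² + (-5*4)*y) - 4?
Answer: 23/205 ≈ 0.11220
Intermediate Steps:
a(I, H) = 7 + I
P(y) = -4 + y² - 20*y (P(y) = (y² - 20*y) - 4 = -4 + y² - 20*y)
r(N) = -23/N (r(N) = (-4 + 1² - 20*1)/N = (-4 + 1 - 20)/N = -23/N)
((8/a(1, 6))/(-41))*r(5) = ((8/(7 + 1))/(-41))*(-23/5) = (-8/(41*8))*(-23*⅕) = -8/(41*8)*(-23/5) = -1/41*1*(-23/5) = -1/41*(-23/5) = 23/205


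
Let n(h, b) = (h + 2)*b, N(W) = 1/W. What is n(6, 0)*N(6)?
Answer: 0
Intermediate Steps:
N(W) = 1/W
n(h, b) = b*(2 + h) (n(h, b) = (2 + h)*b = b*(2 + h))
n(6, 0)*N(6) = (0*(2 + 6))/6 = (0*8)*(1/6) = 0*(1/6) = 0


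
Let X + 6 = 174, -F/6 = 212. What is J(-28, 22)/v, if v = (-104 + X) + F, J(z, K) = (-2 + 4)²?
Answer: -1/302 ≈ -0.0033113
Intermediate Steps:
F = -1272 (F = -6*212 = -1272)
X = 168 (X = -6 + 174 = 168)
J(z, K) = 4 (J(z, K) = 2² = 4)
v = -1208 (v = (-104 + 168) - 1272 = 64 - 1272 = -1208)
J(-28, 22)/v = 4/(-1208) = 4*(-1/1208) = -1/302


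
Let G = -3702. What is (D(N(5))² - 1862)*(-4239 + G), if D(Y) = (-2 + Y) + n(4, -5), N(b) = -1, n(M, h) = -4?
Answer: 14397033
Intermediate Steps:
D(Y) = -6 + Y (D(Y) = (-2 + Y) - 4 = -6 + Y)
(D(N(5))² - 1862)*(-4239 + G) = ((-6 - 1)² - 1862)*(-4239 - 3702) = ((-7)² - 1862)*(-7941) = (49 - 1862)*(-7941) = -1813*(-7941) = 14397033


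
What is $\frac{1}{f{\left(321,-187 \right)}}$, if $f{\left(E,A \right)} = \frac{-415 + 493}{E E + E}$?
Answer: $\frac{17227}{13} \approx 1325.2$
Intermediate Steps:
$f{\left(E,A \right)} = \frac{78}{E + E^{2}}$ ($f{\left(E,A \right)} = \frac{78}{E^{2} + E} = \frac{78}{E + E^{2}}$)
$\frac{1}{f{\left(321,-187 \right)}} = \frac{1}{78 \cdot \frac{1}{321} \frac{1}{1 + 321}} = \frac{1}{78 \cdot \frac{1}{321} \cdot \frac{1}{322}} = \frac{1}{\frac{13}{17227}} = \frac{17227}{13}$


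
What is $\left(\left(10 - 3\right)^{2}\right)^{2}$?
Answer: $2401$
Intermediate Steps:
$\left(\left(10 - 3\right)^{2}\right)^{2} = \left(7^{2}\right)^{2} = 49^{2} = 2401$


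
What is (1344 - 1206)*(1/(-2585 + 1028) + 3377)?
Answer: 241867448/519 ≈ 4.6603e+5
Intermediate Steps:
(1344 - 1206)*(1/(-2585 + 1028) + 3377) = 138*(1/(-1557) + 3377) = 138*(-1/1557 + 3377) = 138*(5257988/1557) = 241867448/519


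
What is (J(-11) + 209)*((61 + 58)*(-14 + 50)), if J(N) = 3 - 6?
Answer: 882504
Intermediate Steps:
J(N) = -3
(J(-11) + 209)*((61 + 58)*(-14 + 50)) = (-3 + 209)*((61 + 58)*(-14 + 50)) = 206*(119*36) = 206*4284 = 882504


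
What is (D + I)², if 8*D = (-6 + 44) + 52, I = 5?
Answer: 4225/16 ≈ 264.06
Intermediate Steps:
D = 45/4 (D = ((-6 + 44) + 52)/8 = (38 + 52)/8 = (⅛)*90 = 45/4 ≈ 11.250)
(D + I)² = (45/4 + 5)² = (65/4)² = 4225/16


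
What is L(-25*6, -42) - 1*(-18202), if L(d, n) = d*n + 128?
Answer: 24630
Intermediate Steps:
L(d, n) = 128 + d*n
L(-25*6, -42) - 1*(-18202) = (128 - 25*6*(-42)) - 1*(-18202) = (128 - 150*(-42)) + 18202 = (128 + 6300) + 18202 = 6428 + 18202 = 24630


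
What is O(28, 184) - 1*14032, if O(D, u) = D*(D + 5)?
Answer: -13108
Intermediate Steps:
O(D, u) = D*(5 + D)
O(28, 184) - 1*14032 = 28*(5 + 28) - 1*14032 = 28*33 - 14032 = 924 - 14032 = -13108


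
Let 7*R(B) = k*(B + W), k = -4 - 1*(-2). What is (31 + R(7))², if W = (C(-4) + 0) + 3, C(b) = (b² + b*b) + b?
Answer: 19881/49 ≈ 405.73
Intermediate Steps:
k = -2 (k = -4 + 2 = -2)
C(b) = b + 2*b² (C(b) = (b² + b²) + b = 2*b² + b = b + 2*b²)
W = 31 (W = (-4*(1 + 2*(-4)) + 0) + 3 = (-4*(1 - 8) + 0) + 3 = (-4*(-7) + 0) + 3 = (28 + 0) + 3 = 28 + 3 = 31)
R(B) = -62/7 - 2*B/7 (R(B) = (-2*(B + 31))/7 = (-2*(31 + B))/7 = (-62 - 2*B)/7 = -62/7 - 2*B/7)
(31 + R(7))² = (31 + (-62/7 - 2/7*7))² = (31 + (-62/7 - 2))² = (31 - 76/7)² = (141/7)² = 19881/49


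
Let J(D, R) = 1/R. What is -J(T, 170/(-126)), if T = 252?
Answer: 63/85 ≈ 0.74118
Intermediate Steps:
-J(T, 170/(-126)) = -1/(170/(-126)) = -1/(170*(-1/126)) = -1/(-85/63) = -1*(-63/85) = 63/85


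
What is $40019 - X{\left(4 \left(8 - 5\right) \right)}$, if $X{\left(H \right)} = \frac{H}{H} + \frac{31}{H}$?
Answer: $\frac{480185}{12} \approx 40015.0$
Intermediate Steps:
$X{\left(H \right)} = 1 + \frac{31}{H}$
$40019 - X{\left(4 \left(8 - 5\right) \right)} = 40019 - \frac{31 + 4 \left(8 - 5\right)}{4 \left(8 - 5\right)} = 40019 - \frac{31 + 4 \cdot 3}{4 \cdot 3} = 40019 - \frac{31 + 12}{12} = 40019 - \frac{1}{12} \cdot 43 = 40019 - \frac{43}{12} = \frac{480185}{12}$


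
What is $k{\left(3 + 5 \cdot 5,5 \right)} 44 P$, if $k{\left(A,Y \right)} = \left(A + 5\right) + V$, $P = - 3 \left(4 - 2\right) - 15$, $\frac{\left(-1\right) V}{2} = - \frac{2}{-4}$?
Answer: $-29568$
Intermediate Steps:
$V = -1$ ($V = - 2 \left(- \frac{2}{-4}\right) = - 2 \left(\left(-2\right) \left(- \frac{1}{4}\right)\right) = \left(-2\right) \frac{1}{2} = -1$)
$P = -21$ ($P = \left(-3\right) 2 - 15 = -6 - 15 = -21$)
$k{\left(A,Y \right)} = 4 + A$ ($k{\left(A,Y \right)} = \left(A + 5\right) - 1 = \left(5 + A\right) - 1 = 4 + A$)
$k{\left(3 + 5 \cdot 5,5 \right)} 44 P = \left(4 + \left(3 + 5 \cdot 5\right)\right) 44 \left(-21\right) = \left(4 + \left(3 + 25\right)\right) 44 \left(-21\right) = \left(4 + 28\right) 44 \left(-21\right) = 32 \cdot 44 \left(-21\right) = 1408 \left(-21\right) = -29568$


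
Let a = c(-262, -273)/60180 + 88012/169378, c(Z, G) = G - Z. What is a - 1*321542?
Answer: -1638763171609339/5096584020 ≈ -3.2154e+5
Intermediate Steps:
a = 2647349501/5096584020 (a = (-273 - 1*(-262))/60180 + 88012/169378 = (-273 + 262)*(1/60180) + 88012*(1/169378) = -11*1/60180 + 44006/84689 = -11/60180 + 44006/84689 = 2647349501/5096584020 ≈ 0.51944)
a - 1*321542 = 2647349501/5096584020 - 1*321542 = 2647349501/5096584020 - 321542 = -1638763171609339/5096584020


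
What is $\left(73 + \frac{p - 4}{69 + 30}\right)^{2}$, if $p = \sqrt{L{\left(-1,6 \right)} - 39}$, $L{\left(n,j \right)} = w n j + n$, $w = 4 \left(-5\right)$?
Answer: $\frac{17390603}{3267} + \frac{57784 \sqrt{5}}{9801} \approx 5336.3$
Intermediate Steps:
$w = -20$
$L{\left(n,j \right)} = n - 20 j n$ ($L{\left(n,j \right)} = - 20 n j + n = - 20 j n + n = n - 20 j n$)
$p = 4 \sqrt{5}$ ($p = \sqrt{- (1 - 120) - 39} = \sqrt{\left(-1\right) \left(-119\right) - 39} = \sqrt{119 - 39} = \sqrt{80} = 4 \sqrt{5} \approx 8.9443$)
$\left(73 + \frac{p - 4}{69 + 30}\right)^{2} = \left(73 + \frac{4 \sqrt{5} - 4}{69 + 30}\right)^{2} = \left(73 + \frac{-4 + 4 \sqrt{5}}{99}\right)^{2} = \left(73 + \left(-4 + 4 \sqrt{5}\right) \frac{1}{99}\right)^{2} = \left(73 - \left(\frac{4}{99} - \frac{4 \sqrt{5}}{99}\right)\right)^{2} = \left(\frac{7223}{99} + \frac{4 \sqrt{5}}{99}\right)^{2}$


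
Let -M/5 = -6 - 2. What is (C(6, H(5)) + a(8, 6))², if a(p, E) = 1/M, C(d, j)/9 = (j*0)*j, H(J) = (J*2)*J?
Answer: 1/1600 ≈ 0.00062500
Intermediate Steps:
H(J) = 2*J² (H(J) = (2*J)*J = 2*J²)
C(d, j) = 0 (C(d, j) = 9*((j*0)*j) = 9*(0*j) = 9*0 = 0)
M = 40 (M = -5*(-6 - 2) = -5*(-8) = 40)
a(p, E) = 1/40
(C(6, H(5)) + a(8, 6))² = (0 + 1/40)² = (1/40)² = 1/1600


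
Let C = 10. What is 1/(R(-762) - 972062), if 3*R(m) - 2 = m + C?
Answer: -1/972312 ≈ -1.0285e-6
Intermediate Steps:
R(m) = 4 + m/3 (R(m) = ⅔ + (m + 10)/3 = ⅔ + (10 + m)/3 = ⅔ + (10/3 + m/3) = 4 + m/3)
1/(R(-762) - 972062) = 1/((4 + (⅓)*(-762)) - 972062) = 1/((4 - 254) - 972062) = 1/(-250 - 972062) = 1/(-972312) = -1/972312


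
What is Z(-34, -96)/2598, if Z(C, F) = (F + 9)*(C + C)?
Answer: 986/433 ≈ 2.2771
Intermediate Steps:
Z(C, F) = 2*C*(9 + F) (Z(C, F) = (9 + F)*(2*C) = 2*C*(9 + F))
Z(-34, -96)/2598 = (2*(-34)*(9 - 96))/2598 = (2*(-34)*(-87))*(1/2598) = 5916*(1/2598) = 986/433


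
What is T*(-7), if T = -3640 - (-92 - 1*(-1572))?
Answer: 35840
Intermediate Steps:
T = -5120 (T = -3640 - (-92 + 1572) = -3640 - 1*1480 = -3640 - 1480 = -5120)
T*(-7) = -5120*(-7) = 35840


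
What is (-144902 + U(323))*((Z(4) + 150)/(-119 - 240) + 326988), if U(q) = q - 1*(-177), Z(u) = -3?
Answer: -16951140675090/359 ≈ -4.7218e+10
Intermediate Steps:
U(q) = 177 + q (U(q) = q + 177 = 177 + q)
(-144902 + U(323))*((Z(4) + 150)/(-119 - 240) + 326988) = (-144902 + (177 + 323))*((-3 + 150)/(-119 - 240) + 326988) = (-144902 + 500)*(147/(-359) + 326988) = -144402*(-1/359*147 + 326988) = -144402*(-147/359 + 326988) = -144402*117388545/359 = -16951140675090/359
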